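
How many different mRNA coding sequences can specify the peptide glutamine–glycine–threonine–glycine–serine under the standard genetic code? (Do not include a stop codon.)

768

Gln: 2 codons.
Gly: 4 codons.
Thr: 4 codons.
Gly: 4 codons.
Ser: 6 codons.
2 × 4 × 4 × 4 × 6 = 768.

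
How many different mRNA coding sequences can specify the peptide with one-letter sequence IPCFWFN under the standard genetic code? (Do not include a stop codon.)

Ile: 3 codons.
Pro: 4 codons.
Cys: 2 codons.
Phe: 2 codons.
Trp: 1 codon.
Phe: 2 codons.
Asn: 2 codons.
3 × 4 × 2 × 2 × 1 × 2 × 2 = 192.

192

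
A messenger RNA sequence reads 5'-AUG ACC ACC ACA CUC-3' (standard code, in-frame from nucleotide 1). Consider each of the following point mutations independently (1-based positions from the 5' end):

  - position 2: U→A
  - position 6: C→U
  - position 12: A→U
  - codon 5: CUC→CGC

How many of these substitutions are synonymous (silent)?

Codon 1: AUG (Met) → AAG (Lys) — missense.
Codon 2: ACC (Thr) → ACU (Thr) — synonymous.
Codon 4: ACA (Thr) → ACU (Thr) — synonymous.
Codon 5: CUC (Leu) → CGC (Arg) — missense.
Synonymous: 2 of 4.

2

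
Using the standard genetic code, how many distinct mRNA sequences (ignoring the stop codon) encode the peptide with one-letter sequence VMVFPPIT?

Val: 4 codons.
Met: 1 codon.
Val: 4 codons.
Phe: 2 codons.
Pro: 4 codons.
Pro: 4 codons.
Ile: 3 codons.
Thr: 4 codons.
4 × 1 × 4 × 2 × 4 × 4 × 3 × 4 = 6144.

6144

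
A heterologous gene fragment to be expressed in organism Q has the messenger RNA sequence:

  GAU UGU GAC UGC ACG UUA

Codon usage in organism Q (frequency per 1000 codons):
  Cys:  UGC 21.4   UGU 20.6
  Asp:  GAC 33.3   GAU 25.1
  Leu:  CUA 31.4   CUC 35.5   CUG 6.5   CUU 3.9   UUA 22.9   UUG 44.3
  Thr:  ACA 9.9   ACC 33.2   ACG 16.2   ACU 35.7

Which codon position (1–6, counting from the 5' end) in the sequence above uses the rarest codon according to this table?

5

Codon 1 GAU (Asp): 25.1 per 1000.
Codon 2 UGU (Cys): 20.6 per 1000.
Codon 3 GAC (Asp): 33.3 per 1000.
Codon 4 UGC (Cys): 21.4 per 1000.
Codon 5 ACG (Thr): 16.2 per 1000.
Codon 6 UUA (Leu): 22.9 per 1000.
Lowest frequency is 16.2 at codon 5.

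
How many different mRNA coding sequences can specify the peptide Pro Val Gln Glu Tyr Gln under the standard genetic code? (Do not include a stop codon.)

Pro: 4 codons.
Val: 4 codons.
Gln: 2 codons.
Glu: 2 codons.
Tyr: 2 codons.
Gln: 2 codons.
4 × 4 × 2 × 2 × 2 × 2 = 256.

256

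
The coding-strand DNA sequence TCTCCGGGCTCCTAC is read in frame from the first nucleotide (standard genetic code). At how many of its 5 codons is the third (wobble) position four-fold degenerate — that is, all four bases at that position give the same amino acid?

Codon 1 TCT (Ser): third position 4-fold.
Codon 2 CCG (Pro): third position 4-fold.
Codon 3 GGC (Gly): third position 4-fold.
Codon 4 TCC (Ser): third position 4-fold.
Codon 5 TAC (Tyr): third position 2-fold.
Four-fold degenerate third positions: 4.

4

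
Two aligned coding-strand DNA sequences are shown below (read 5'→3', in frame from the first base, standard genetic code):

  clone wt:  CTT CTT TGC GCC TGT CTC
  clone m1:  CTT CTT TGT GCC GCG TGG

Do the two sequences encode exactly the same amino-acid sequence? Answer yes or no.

no

Codon 1: CTT Leu / CTT Leu — identical.
Codon 2: CTT Leu / CTT Leu — identical.
Codon 3: TGC Cys / TGT Cys — synonymous.
Codon 4: GCC Ala / GCC Ala — identical.
Codon 5: TGT Cys / GCG Ala — nonsynonymous.
Codon 6: CTC Leu / TGG Trp — nonsynonymous.
Nonsynonymous differences: 2 → different protein.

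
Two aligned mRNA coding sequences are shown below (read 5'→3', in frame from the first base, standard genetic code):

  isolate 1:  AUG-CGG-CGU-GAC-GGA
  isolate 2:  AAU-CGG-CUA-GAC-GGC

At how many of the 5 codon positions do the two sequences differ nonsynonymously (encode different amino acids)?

Codon 1: AUG Met / AAU Asn — nonsynonymous.
Codon 2: CGG Arg / CGG Arg — identical.
Codon 3: CGU Arg / CUA Leu — nonsynonymous.
Codon 4: GAC Asp / GAC Asp — identical.
Codon 5: GGA Gly / GGC Gly — synonymous.
Nonsynonymous differences: 2.

2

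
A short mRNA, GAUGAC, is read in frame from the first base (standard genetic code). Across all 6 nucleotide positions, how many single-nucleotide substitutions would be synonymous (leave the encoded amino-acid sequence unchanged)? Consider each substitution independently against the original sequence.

2

Codon 1 (GAU, Asp): 1 synonymous substitution.
Codon 2 (GAC, Asp): 1 synonymous substitution.
Total: 1 + 1 = 2.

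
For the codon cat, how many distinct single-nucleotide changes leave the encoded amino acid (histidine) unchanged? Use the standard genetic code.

Position 1: none → 0 synonymous.
Position 2: none → 0 synonymous.
Position 3: CAC → 1 synonymous.
Total: 0 + 0 + 1 = 1.

1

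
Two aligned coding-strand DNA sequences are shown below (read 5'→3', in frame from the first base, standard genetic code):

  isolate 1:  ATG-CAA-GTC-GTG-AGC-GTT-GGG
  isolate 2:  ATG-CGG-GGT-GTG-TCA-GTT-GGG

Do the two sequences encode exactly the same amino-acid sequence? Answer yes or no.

no

Codon 1: ATG Met / ATG Met — identical.
Codon 2: CAA Gln / CGG Arg — nonsynonymous.
Codon 3: GTC Val / GGT Gly — nonsynonymous.
Codon 4: GTG Val / GTG Val — identical.
Codon 5: AGC Ser / TCA Ser — synonymous.
Codon 6: GTT Val / GTT Val — identical.
Codon 7: GGG Gly / GGG Gly — identical.
Nonsynonymous differences: 2 → different protein.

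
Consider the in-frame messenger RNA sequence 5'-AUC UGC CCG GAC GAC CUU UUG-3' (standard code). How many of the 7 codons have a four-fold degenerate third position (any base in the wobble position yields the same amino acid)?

Codon 1 AUC (Ile): third position 3-fold.
Codon 2 UGC (Cys): third position 2-fold.
Codon 3 CCG (Pro): third position 4-fold.
Codon 4 GAC (Asp): third position 2-fold.
Codon 5 GAC (Asp): third position 2-fold.
Codon 6 CUU (Leu): third position 4-fold.
Codon 7 UUG (Leu): third position 2-fold.
Four-fold degenerate third positions: 2.

2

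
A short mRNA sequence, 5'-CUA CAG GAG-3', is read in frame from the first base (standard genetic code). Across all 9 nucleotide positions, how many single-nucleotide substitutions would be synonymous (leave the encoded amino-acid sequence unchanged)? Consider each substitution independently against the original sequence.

6

Codon 1 (CUA, Leu): 4 synonymous substitutions.
Codon 2 (CAG, Gln): 1 synonymous substitution.
Codon 3 (GAG, Glu): 1 synonymous substitution.
Total: 4 + 1 + 1 = 6.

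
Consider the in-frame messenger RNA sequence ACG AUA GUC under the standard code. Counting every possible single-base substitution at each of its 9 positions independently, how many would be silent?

8

Codon 1 (ACG, Thr): 3 synonymous substitutions.
Codon 2 (AUA, Ile): 2 synonymous substitutions.
Codon 3 (GUC, Val): 3 synonymous substitutions.
Total: 3 + 2 + 3 = 8.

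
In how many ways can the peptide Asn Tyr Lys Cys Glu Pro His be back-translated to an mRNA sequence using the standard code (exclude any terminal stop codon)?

Asn: 2 codons.
Tyr: 2 codons.
Lys: 2 codons.
Cys: 2 codons.
Glu: 2 codons.
Pro: 4 codons.
His: 2 codons.
2 × 2 × 2 × 2 × 2 × 4 × 2 = 256.

256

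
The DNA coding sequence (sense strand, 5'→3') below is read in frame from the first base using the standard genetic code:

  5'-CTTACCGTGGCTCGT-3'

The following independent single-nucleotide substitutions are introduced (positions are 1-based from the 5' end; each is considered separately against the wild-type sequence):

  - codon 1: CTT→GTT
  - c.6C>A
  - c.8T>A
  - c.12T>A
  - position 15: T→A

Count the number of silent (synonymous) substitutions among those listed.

3

Codon 1: CTT (Leu) → GTT (Val) — missense.
Codon 2: ACC (Thr) → ACA (Thr) — synonymous.
Codon 3: GTG (Val) → GAG (Glu) — missense.
Codon 4: GCT (Ala) → GCA (Ala) — synonymous.
Codon 5: CGT (Arg) → CGA (Arg) — synonymous.
Synonymous: 3 of 5.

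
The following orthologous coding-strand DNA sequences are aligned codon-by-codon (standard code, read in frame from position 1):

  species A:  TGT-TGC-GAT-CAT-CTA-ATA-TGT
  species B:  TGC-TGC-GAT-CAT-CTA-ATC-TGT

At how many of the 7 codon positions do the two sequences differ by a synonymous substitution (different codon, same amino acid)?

2

Codon 1: TGT Cys / TGC Cys — synonymous.
Codon 2: TGC Cys / TGC Cys — identical.
Codon 3: GAT Asp / GAT Asp — identical.
Codon 4: CAT His / CAT His — identical.
Codon 5: CTA Leu / CTA Leu — identical.
Codon 6: ATA Ile / ATC Ile — synonymous.
Codon 7: TGT Cys / TGT Cys — identical.
Synonymous differences: 2.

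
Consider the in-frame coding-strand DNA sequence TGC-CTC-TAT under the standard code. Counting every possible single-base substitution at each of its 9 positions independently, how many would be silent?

5

Codon 1 (TGC, Cys): 1 synonymous substitution.
Codon 2 (CTC, Leu): 3 synonymous substitutions.
Codon 3 (TAT, Tyr): 1 synonymous substitution.
Total: 1 + 3 + 1 = 5.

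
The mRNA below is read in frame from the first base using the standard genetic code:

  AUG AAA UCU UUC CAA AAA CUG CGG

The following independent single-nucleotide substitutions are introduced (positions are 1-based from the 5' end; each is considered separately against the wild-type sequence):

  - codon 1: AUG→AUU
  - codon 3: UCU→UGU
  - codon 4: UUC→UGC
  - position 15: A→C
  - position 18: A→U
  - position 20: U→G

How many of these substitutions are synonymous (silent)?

Codon 1: AUG (Met) → AUU (Ile) — missense.
Codon 3: UCU (Ser) → UGU (Cys) — missense.
Codon 4: UUC (Phe) → UGC (Cys) — missense.
Codon 5: CAA (Gln) → CAC (His) — missense.
Codon 6: AAA (Lys) → AAU (Asn) — missense.
Codon 7: CUG (Leu) → CGG (Arg) — missense.
Synonymous: 0 of 6.

0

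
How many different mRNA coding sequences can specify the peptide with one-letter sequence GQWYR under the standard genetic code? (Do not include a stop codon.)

Gly: 4 codons.
Gln: 2 codons.
Trp: 1 codon.
Tyr: 2 codons.
Arg: 6 codons.
4 × 2 × 1 × 2 × 6 = 96.

96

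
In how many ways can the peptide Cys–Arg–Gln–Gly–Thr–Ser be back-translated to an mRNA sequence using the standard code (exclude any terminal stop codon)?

2304

Cys: 2 codons.
Arg: 6 codons.
Gln: 2 codons.
Gly: 4 codons.
Thr: 4 codons.
Ser: 6 codons.
2 × 6 × 2 × 4 × 4 × 6 = 2304.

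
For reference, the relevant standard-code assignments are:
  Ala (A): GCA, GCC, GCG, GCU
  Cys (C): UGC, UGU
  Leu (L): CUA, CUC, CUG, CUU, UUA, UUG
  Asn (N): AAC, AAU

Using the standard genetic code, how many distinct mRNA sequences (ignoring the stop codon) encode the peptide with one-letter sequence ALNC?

96

Ala: 4 codons.
Leu: 6 codons.
Asn: 2 codons.
Cys: 2 codons.
4 × 6 × 2 × 2 = 96.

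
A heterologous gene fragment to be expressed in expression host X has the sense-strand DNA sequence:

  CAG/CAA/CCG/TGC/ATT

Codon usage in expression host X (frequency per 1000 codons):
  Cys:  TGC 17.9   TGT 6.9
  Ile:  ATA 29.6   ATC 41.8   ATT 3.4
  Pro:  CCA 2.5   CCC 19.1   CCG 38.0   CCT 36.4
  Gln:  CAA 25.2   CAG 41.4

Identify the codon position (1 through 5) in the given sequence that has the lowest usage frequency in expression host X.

5

Codon 1 CAG (Gln): 41.4 per 1000.
Codon 2 CAA (Gln): 25.2 per 1000.
Codon 3 CCG (Pro): 38.0 per 1000.
Codon 4 TGC (Cys): 17.9 per 1000.
Codon 5 ATT (Ile): 3.4 per 1000.
Lowest frequency is 3.4 at codon 5.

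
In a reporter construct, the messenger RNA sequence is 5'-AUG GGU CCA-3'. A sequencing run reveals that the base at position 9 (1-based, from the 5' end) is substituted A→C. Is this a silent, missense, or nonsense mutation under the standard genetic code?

Position 9 falls in codon 3: CCA → Pro.
After the substitution the codon is CCC → Pro.
Both encode Pro, so the change is synonymous.

silent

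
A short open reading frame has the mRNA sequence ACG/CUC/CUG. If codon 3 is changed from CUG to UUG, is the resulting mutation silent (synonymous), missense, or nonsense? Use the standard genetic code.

Position 7 falls in codon 3: CUG → Leu.
After the substitution the codon is UUG → Leu.
Both encode Leu, so the change is synonymous.

silent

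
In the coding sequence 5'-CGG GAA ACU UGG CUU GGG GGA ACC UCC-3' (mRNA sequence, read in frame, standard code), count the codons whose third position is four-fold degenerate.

Codon 1 CGG (Arg): third position 4-fold.
Codon 2 GAA (Glu): third position 2-fold.
Codon 3 ACU (Thr): third position 4-fold.
Codon 4 UGG (Trp): third position 1-fold.
Codon 5 CUU (Leu): third position 4-fold.
Codon 6 GGG (Gly): third position 4-fold.
Codon 7 GGA (Gly): third position 4-fold.
Codon 8 ACC (Thr): third position 4-fold.
Codon 9 UCC (Ser): third position 4-fold.
Four-fold degenerate third positions: 7.

7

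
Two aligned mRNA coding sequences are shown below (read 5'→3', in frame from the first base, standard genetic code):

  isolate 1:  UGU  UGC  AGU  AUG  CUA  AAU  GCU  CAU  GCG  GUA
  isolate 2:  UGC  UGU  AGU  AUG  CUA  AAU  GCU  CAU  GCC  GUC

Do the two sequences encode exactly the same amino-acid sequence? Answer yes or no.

yes

Codon 1: UGU Cys / UGC Cys — synonymous.
Codon 2: UGC Cys / UGU Cys — synonymous.
Codon 3: AGU Ser / AGU Ser — identical.
Codon 4: AUG Met / AUG Met — identical.
Codon 5: CUA Leu / CUA Leu — identical.
Codon 6: AAU Asn / AAU Asn — identical.
Codon 7: GCU Ala / GCU Ala — identical.
Codon 8: CAU His / CAU His — identical.
Codon 9: GCG Ala / GCC Ala — synonymous.
Codon 10: GUA Val / GUC Val — synonymous.
Nonsynonymous differences: 0 → same protein.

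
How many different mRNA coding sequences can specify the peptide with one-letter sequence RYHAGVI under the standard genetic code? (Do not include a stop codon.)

Arg: 6 codons.
Tyr: 2 codons.
His: 2 codons.
Ala: 4 codons.
Gly: 4 codons.
Val: 4 codons.
Ile: 3 codons.
6 × 2 × 2 × 4 × 4 × 4 × 3 = 4608.

4608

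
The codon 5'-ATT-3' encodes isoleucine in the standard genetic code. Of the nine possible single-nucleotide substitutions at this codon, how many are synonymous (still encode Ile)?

Position 1: none → 0 synonymous.
Position 2: none → 0 synonymous.
Position 3: ATC, ATA → 2 synonymous.
Total: 0 + 0 + 2 = 2.

2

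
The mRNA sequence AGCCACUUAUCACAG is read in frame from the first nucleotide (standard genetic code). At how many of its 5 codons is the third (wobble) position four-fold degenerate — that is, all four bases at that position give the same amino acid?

Codon 1 AGC (Ser): third position 2-fold.
Codon 2 CAC (His): third position 2-fold.
Codon 3 UUA (Leu): third position 2-fold.
Codon 4 UCA (Ser): third position 4-fold.
Codon 5 CAG (Gln): third position 2-fold.
Four-fold degenerate third positions: 1.

1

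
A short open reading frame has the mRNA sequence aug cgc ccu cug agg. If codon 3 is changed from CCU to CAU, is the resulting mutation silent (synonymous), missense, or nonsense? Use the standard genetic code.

Position 8 falls in codon 3: CCU → Pro.
After the substitution the codon is CAU → His.
Pro ≠ His, so this is a missense mutation.

missense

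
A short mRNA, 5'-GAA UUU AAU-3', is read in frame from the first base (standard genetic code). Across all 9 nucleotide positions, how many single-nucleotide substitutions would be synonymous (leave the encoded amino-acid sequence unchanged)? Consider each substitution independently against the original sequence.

Codon 1 (GAA, Glu): 1 synonymous substitution.
Codon 2 (UUU, Phe): 1 synonymous substitution.
Codon 3 (AAU, Asn): 1 synonymous substitution.
Total: 1 + 1 + 1 = 3.

3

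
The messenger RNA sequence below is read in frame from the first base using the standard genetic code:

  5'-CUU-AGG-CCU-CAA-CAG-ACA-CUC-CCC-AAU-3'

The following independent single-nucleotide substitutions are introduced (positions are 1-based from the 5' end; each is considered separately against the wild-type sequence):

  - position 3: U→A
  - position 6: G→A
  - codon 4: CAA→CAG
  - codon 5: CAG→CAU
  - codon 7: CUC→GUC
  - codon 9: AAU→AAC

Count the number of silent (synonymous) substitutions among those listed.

Codon 1: CUU (Leu) → CUA (Leu) — synonymous.
Codon 2: AGG (Arg) → AGA (Arg) — synonymous.
Codon 4: CAA (Gln) → CAG (Gln) — synonymous.
Codon 5: CAG (Gln) → CAU (His) — missense.
Codon 7: CUC (Leu) → GUC (Val) — missense.
Codon 9: AAU (Asn) → AAC (Asn) — synonymous.
Synonymous: 4 of 6.

4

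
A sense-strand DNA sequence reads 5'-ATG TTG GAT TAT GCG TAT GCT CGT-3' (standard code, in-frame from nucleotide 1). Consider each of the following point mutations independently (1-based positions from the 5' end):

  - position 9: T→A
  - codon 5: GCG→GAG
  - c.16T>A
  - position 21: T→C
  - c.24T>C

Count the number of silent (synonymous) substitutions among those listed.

2

Codon 3: GAT (Asp) → GAA (Glu) — missense.
Codon 5: GCG (Ala) → GAG (Glu) — missense.
Codon 6: TAT (Tyr) → AAT (Asn) — missense.
Codon 7: GCT (Ala) → GCC (Ala) — synonymous.
Codon 8: CGT (Arg) → CGC (Arg) — synonymous.
Synonymous: 2 of 5.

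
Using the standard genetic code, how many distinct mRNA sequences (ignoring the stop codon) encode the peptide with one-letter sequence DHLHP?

192

Asp: 2 codons.
His: 2 codons.
Leu: 6 codons.
His: 2 codons.
Pro: 4 codons.
2 × 2 × 6 × 2 × 4 = 192.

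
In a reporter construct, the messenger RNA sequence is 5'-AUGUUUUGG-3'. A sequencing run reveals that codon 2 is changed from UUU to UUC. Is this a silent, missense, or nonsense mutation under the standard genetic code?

Position 6 falls in codon 2: UUU → Phe.
After the substitution the codon is UUC → Phe.
Both encode Phe, so the change is synonymous.

silent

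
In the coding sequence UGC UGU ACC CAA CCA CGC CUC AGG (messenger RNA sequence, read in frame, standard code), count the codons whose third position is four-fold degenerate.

4

Codon 1 UGC (Cys): third position 2-fold.
Codon 2 UGU (Cys): third position 2-fold.
Codon 3 ACC (Thr): third position 4-fold.
Codon 4 CAA (Gln): third position 2-fold.
Codon 5 CCA (Pro): third position 4-fold.
Codon 6 CGC (Arg): third position 4-fold.
Codon 7 CUC (Leu): third position 4-fold.
Codon 8 AGG (Arg): third position 2-fold.
Four-fold degenerate third positions: 4.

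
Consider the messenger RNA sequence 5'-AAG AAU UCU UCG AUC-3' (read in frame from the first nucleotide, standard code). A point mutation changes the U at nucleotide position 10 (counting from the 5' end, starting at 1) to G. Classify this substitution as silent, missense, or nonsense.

missense

Position 10 falls in codon 4: UCG → Ser.
After the substitution the codon is GCG → Ala.
Ser ≠ Ala, so this is a missense mutation.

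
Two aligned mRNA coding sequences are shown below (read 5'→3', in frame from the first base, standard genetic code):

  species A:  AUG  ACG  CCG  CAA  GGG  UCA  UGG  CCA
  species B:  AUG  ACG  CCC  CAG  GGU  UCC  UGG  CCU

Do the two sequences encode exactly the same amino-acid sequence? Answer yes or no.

Codon 1: AUG Met / AUG Met — identical.
Codon 2: ACG Thr / ACG Thr — identical.
Codon 3: CCG Pro / CCC Pro — synonymous.
Codon 4: CAA Gln / CAG Gln — synonymous.
Codon 5: GGG Gly / GGU Gly — synonymous.
Codon 6: UCA Ser / UCC Ser — synonymous.
Codon 7: UGG Trp / UGG Trp — identical.
Codon 8: CCA Pro / CCU Pro — synonymous.
Nonsynonymous differences: 0 → same protein.

yes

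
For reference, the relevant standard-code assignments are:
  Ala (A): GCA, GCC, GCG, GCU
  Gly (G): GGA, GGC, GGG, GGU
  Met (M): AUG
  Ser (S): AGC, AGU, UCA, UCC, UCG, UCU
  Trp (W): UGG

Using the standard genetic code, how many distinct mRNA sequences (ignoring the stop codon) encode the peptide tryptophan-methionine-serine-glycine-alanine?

Trp: 1 codon.
Met: 1 codon.
Ser: 6 codons.
Gly: 4 codons.
Ala: 4 codons.
1 × 1 × 6 × 4 × 4 = 96.

96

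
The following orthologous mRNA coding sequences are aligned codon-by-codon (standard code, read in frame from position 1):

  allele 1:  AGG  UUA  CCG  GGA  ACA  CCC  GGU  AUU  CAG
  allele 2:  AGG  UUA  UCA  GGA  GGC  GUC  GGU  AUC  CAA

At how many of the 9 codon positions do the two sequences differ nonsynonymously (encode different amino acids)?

Codon 1: AGG Arg / AGG Arg — identical.
Codon 2: UUA Leu / UUA Leu — identical.
Codon 3: CCG Pro / UCA Ser — nonsynonymous.
Codon 4: GGA Gly / GGA Gly — identical.
Codon 5: ACA Thr / GGC Gly — nonsynonymous.
Codon 6: CCC Pro / GUC Val — nonsynonymous.
Codon 7: GGU Gly / GGU Gly — identical.
Codon 8: AUU Ile / AUC Ile — synonymous.
Codon 9: CAG Gln / CAA Gln — synonymous.
Nonsynonymous differences: 3.

3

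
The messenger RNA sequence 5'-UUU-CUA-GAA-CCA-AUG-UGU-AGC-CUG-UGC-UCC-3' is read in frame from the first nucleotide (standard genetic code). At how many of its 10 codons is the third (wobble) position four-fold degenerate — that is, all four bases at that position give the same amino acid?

Codon 1 UUU (Phe): third position 2-fold.
Codon 2 CUA (Leu): third position 4-fold.
Codon 3 GAA (Glu): third position 2-fold.
Codon 4 CCA (Pro): third position 4-fold.
Codon 5 AUG (Met): third position 1-fold.
Codon 6 UGU (Cys): third position 2-fold.
Codon 7 AGC (Ser): third position 2-fold.
Codon 8 CUG (Leu): third position 4-fold.
Codon 9 UGC (Cys): third position 2-fold.
Codon 10 UCC (Ser): third position 4-fold.
Four-fold degenerate third positions: 4.

4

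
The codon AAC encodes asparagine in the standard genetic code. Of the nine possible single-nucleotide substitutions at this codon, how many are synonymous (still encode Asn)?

Position 1: none → 0 synonymous.
Position 2: none → 0 synonymous.
Position 3: AAT → 1 synonymous.
Total: 0 + 0 + 1 = 1.

1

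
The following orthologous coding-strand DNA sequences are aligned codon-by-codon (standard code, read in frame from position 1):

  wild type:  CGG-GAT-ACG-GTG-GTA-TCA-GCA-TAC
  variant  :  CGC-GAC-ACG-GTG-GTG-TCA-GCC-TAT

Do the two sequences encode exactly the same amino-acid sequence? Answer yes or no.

yes

Codon 1: CGG Arg / CGC Arg — synonymous.
Codon 2: GAT Asp / GAC Asp — synonymous.
Codon 3: ACG Thr / ACG Thr — identical.
Codon 4: GTG Val / GTG Val — identical.
Codon 5: GTA Val / GTG Val — synonymous.
Codon 6: TCA Ser / TCA Ser — identical.
Codon 7: GCA Ala / GCC Ala — synonymous.
Codon 8: TAC Tyr / TAT Tyr — synonymous.
Nonsynonymous differences: 0 → same protein.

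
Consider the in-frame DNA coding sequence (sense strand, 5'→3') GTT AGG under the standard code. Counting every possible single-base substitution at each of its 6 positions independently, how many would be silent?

5

Codon 1 (GTT, Val): 3 synonymous substitutions.
Codon 2 (AGG, Arg): 2 synonymous substitutions.
Total: 3 + 2 = 5.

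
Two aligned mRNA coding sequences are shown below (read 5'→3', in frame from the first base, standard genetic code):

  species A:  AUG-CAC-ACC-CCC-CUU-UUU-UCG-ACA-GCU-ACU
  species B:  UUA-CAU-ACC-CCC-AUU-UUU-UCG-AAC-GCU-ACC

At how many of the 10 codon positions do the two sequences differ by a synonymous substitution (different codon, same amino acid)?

2

Codon 1: AUG Met / UUA Leu — nonsynonymous.
Codon 2: CAC His / CAU His — synonymous.
Codon 3: ACC Thr / ACC Thr — identical.
Codon 4: CCC Pro / CCC Pro — identical.
Codon 5: CUU Leu / AUU Ile — nonsynonymous.
Codon 6: UUU Phe / UUU Phe — identical.
Codon 7: UCG Ser / UCG Ser — identical.
Codon 8: ACA Thr / AAC Asn — nonsynonymous.
Codon 9: GCU Ala / GCU Ala — identical.
Codon 10: ACU Thr / ACC Thr — synonymous.
Synonymous differences: 2.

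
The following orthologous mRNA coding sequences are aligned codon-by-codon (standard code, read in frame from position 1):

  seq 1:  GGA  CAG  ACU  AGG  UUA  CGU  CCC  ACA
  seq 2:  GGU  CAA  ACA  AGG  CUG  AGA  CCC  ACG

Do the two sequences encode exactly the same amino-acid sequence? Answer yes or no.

yes

Codon 1: GGA Gly / GGU Gly — synonymous.
Codon 2: CAG Gln / CAA Gln — synonymous.
Codon 3: ACU Thr / ACA Thr — synonymous.
Codon 4: AGG Arg / AGG Arg — identical.
Codon 5: UUA Leu / CUG Leu — synonymous.
Codon 6: CGU Arg / AGA Arg — synonymous.
Codon 7: CCC Pro / CCC Pro — identical.
Codon 8: ACA Thr / ACG Thr — synonymous.
Nonsynonymous differences: 0 → same protein.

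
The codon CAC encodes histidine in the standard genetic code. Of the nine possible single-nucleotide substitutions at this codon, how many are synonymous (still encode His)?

Position 1: none → 0 synonymous.
Position 2: none → 0 synonymous.
Position 3: CAU → 1 synonymous.
Total: 0 + 0 + 1 = 1.

1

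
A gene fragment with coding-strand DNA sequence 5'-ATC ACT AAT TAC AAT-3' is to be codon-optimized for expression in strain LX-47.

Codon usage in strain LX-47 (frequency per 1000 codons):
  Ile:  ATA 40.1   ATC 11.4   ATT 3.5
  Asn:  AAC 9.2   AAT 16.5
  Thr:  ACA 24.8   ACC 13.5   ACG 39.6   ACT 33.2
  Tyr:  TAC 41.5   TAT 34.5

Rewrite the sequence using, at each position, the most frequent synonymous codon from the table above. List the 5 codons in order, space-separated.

Codon 1 (Ile): best is ATA at 40.1.
Codon 2 (Thr): best is ACG at 39.6.
Codon 3 (Asn): best is AAT at 16.5.
Codon 4 (Tyr): best is TAC at 41.5.
Codon 5 (Asn): best is AAT at 16.5.

ATA ACG AAT TAC AAT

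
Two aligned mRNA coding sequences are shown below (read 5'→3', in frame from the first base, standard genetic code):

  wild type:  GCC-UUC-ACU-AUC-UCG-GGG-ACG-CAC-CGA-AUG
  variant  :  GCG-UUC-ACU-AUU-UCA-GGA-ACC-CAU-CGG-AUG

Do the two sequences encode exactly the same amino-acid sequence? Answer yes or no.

Codon 1: GCC Ala / GCG Ala — synonymous.
Codon 2: UUC Phe / UUC Phe — identical.
Codon 3: ACU Thr / ACU Thr — identical.
Codon 4: AUC Ile / AUU Ile — synonymous.
Codon 5: UCG Ser / UCA Ser — synonymous.
Codon 6: GGG Gly / GGA Gly — synonymous.
Codon 7: ACG Thr / ACC Thr — synonymous.
Codon 8: CAC His / CAU His — synonymous.
Codon 9: CGA Arg / CGG Arg — synonymous.
Codon 10: AUG Met / AUG Met — identical.
Nonsynonymous differences: 0 → same protein.

yes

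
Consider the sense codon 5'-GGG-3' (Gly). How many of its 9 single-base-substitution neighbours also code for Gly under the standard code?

Position 1: none → 0 synonymous.
Position 2: none → 0 synonymous.
Position 3: GGU, GGC, GGA → 3 synonymous.
Total: 0 + 0 + 3 = 3.

3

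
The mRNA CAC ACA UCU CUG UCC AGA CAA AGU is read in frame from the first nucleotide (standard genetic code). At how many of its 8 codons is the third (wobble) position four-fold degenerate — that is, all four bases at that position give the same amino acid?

Codon 1 CAC (His): third position 2-fold.
Codon 2 ACA (Thr): third position 4-fold.
Codon 3 UCU (Ser): third position 4-fold.
Codon 4 CUG (Leu): third position 4-fold.
Codon 5 UCC (Ser): third position 4-fold.
Codon 6 AGA (Arg): third position 2-fold.
Codon 7 CAA (Gln): third position 2-fold.
Codon 8 AGU (Ser): third position 2-fold.
Four-fold degenerate third positions: 4.

4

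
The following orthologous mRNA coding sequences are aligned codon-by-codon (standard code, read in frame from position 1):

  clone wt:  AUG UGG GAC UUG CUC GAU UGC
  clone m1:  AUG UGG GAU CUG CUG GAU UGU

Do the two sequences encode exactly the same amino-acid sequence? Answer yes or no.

yes

Codon 1: AUG Met / AUG Met — identical.
Codon 2: UGG Trp / UGG Trp — identical.
Codon 3: GAC Asp / GAU Asp — synonymous.
Codon 4: UUG Leu / CUG Leu — synonymous.
Codon 5: CUC Leu / CUG Leu — synonymous.
Codon 6: GAU Asp / GAU Asp — identical.
Codon 7: UGC Cys / UGU Cys — synonymous.
Nonsynonymous differences: 0 → same protein.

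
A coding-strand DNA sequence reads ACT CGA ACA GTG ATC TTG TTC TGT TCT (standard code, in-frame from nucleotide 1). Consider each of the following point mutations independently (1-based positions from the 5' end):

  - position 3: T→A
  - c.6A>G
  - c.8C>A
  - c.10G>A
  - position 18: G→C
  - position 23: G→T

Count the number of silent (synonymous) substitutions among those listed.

2

Codon 1: ACT (Thr) → ACA (Thr) — synonymous.
Codon 2: CGA (Arg) → CGG (Arg) — synonymous.
Codon 3: ACA (Thr) → AAA (Lys) — missense.
Codon 4: GTG (Val) → ATG (Met) — missense.
Codon 6: TTG (Leu) → TTC (Phe) — missense.
Codon 8: TGT (Cys) → TTT (Phe) — missense.
Synonymous: 2 of 6.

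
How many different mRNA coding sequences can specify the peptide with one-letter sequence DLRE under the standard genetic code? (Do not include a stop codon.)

144

Asp: 2 codons.
Leu: 6 codons.
Arg: 6 codons.
Glu: 2 codons.
2 × 6 × 6 × 2 = 144.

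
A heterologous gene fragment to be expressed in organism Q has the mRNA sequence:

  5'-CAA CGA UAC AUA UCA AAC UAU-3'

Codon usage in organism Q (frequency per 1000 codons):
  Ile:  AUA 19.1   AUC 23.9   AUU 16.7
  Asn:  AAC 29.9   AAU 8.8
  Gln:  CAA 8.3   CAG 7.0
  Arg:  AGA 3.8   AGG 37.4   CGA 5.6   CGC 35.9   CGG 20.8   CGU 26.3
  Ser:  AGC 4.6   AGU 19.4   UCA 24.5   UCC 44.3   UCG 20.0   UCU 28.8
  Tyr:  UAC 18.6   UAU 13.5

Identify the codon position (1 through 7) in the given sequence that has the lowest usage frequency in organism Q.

2

Codon 1 CAA (Gln): 8.3 per 1000.
Codon 2 CGA (Arg): 5.6 per 1000.
Codon 3 UAC (Tyr): 18.6 per 1000.
Codon 4 AUA (Ile): 19.1 per 1000.
Codon 5 UCA (Ser): 24.5 per 1000.
Codon 6 AAC (Asn): 29.9 per 1000.
Codon 7 UAU (Tyr): 13.5 per 1000.
Lowest frequency is 5.6 at codon 2.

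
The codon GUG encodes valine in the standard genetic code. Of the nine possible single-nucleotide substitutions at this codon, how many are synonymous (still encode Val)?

Position 1: none → 0 synonymous.
Position 2: none → 0 synonymous.
Position 3: GUU, GUC, GUA → 3 synonymous.
Total: 0 + 0 + 3 = 3.

3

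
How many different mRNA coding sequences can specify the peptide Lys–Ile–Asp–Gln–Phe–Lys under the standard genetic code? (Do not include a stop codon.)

96

Lys: 2 codons.
Ile: 3 codons.
Asp: 2 codons.
Gln: 2 codons.
Phe: 2 codons.
Lys: 2 codons.
2 × 3 × 2 × 2 × 2 × 2 = 96.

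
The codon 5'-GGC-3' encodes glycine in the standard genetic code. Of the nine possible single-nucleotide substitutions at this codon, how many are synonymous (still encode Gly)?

Position 1: none → 0 synonymous.
Position 2: none → 0 synonymous.
Position 3: GGU, GGA, GGG → 3 synonymous.
Total: 0 + 0 + 3 = 3.

3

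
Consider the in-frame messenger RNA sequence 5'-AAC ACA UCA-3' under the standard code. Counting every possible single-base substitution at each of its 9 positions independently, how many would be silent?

7

Codon 1 (AAC, Asn): 1 synonymous substitution.
Codon 2 (ACA, Thr): 3 synonymous substitutions.
Codon 3 (UCA, Ser): 3 synonymous substitutions.
Total: 1 + 3 + 3 = 7.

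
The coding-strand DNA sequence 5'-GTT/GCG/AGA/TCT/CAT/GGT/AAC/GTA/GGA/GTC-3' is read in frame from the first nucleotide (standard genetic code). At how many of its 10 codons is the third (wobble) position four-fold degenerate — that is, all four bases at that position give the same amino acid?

7

Codon 1 GTT (Val): third position 4-fold.
Codon 2 GCG (Ala): third position 4-fold.
Codon 3 AGA (Arg): third position 2-fold.
Codon 4 TCT (Ser): third position 4-fold.
Codon 5 CAT (His): third position 2-fold.
Codon 6 GGT (Gly): third position 4-fold.
Codon 7 AAC (Asn): third position 2-fold.
Codon 8 GTA (Val): third position 4-fold.
Codon 9 GGA (Gly): third position 4-fold.
Codon 10 GTC (Val): third position 4-fold.
Four-fold degenerate third positions: 7.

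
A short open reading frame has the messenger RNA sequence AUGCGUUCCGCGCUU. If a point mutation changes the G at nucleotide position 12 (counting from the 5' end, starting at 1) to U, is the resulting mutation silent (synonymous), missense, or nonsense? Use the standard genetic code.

silent

Position 12 falls in codon 4: GCG → Ala.
After the substitution the codon is GCU → Ala.
Both encode Ala, so the change is synonymous.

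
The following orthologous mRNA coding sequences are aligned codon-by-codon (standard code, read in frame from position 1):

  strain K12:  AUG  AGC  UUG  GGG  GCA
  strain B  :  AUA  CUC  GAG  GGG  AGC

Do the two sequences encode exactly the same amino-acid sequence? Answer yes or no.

no

Codon 1: AUG Met / AUA Ile — nonsynonymous.
Codon 2: AGC Ser / CUC Leu — nonsynonymous.
Codon 3: UUG Leu / GAG Glu — nonsynonymous.
Codon 4: GGG Gly / GGG Gly — identical.
Codon 5: GCA Ala / AGC Ser — nonsynonymous.
Nonsynonymous differences: 4 → different protein.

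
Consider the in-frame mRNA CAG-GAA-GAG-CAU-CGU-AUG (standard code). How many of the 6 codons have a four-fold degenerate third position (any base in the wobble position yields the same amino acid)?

Codon 1 CAG (Gln): third position 2-fold.
Codon 2 GAA (Glu): third position 2-fold.
Codon 3 GAG (Glu): third position 2-fold.
Codon 4 CAU (His): third position 2-fold.
Codon 5 CGU (Arg): third position 4-fold.
Codon 6 AUG (Met): third position 1-fold.
Four-fold degenerate third positions: 1.

1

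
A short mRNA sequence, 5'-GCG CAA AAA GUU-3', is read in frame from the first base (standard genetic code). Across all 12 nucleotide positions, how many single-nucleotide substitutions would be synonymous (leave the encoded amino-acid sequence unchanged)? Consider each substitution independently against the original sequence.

Codon 1 (GCG, Ala): 3 synonymous substitutions.
Codon 2 (CAA, Gln): 1 synonymous substitution.
Codon 3 (AAA, Lys): 1 synonymous substitution.
Codon 4 (GUU, Val): 3 synonymous substitutions.
Total: 3 + 1 + 1 + 3 = 8.

8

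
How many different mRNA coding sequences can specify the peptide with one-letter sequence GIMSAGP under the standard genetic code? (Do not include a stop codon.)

4608

Gly: 4 codons.
Ile: 3 codons.
Met: 1 codon.
Ser: 6 codons.
Ala: 4 codons.
Gly: 4 codons.
Pro: 4 codons.
4 × 3 × 1 × 6 × 4 × 4 × 4 = 4608.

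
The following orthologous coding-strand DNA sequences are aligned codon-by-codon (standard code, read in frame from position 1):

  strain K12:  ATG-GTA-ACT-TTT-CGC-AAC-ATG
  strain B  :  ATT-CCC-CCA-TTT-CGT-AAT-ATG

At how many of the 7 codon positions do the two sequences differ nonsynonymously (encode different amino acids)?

3

Codon 1: ATG Met / ATT Ile — nonsynonymous.
Codon 2: GTA Val / CCC Pro — nonsynonymous.
Codon 3: ACT Thr / CCA Pro — nonsynonymous.
Codon 4: TTT Phe / TTT Phe — identical.
Codon 5: CGC Arg / CGT Arg — synonymous.
Codon 6: AAC Asn / AAT Asn — synonymous.
Codon 7: ATG Met / ATG Met — identical.
Nonsynonymous differences: 3.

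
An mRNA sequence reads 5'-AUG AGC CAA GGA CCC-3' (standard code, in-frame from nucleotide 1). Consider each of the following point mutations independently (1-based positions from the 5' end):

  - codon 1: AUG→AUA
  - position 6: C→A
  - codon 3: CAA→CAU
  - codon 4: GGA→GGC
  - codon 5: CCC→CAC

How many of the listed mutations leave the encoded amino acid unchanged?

Codon 1: AUG (Met) → AUA (Ile) — missense.
Codon 2: AGC (Ser) → AGA (Arg) — missense.
Codon 3: CAA (Gln) → CAU (His) — missense.
Codon 4: GGA (Gly) → GGC (Gly) — synonymous.
Codon 5: CCC (Pro) → CAC (His) — missense.
Synonymous: 1 of 5.

1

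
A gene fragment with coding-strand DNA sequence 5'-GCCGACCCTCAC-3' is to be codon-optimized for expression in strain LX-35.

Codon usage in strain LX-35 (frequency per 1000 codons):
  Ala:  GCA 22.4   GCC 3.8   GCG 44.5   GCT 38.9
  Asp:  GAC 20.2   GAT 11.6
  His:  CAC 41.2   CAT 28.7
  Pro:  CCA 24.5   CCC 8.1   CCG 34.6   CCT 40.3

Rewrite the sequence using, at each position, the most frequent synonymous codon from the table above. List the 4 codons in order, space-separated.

Codon 1 (Ala): best is GCG at 44.5.
Codon 2 (Asp): best is GAC at 20.2.
Codon 3 (Pro): best is CCT at 40.3.
Codon 4 (His): best is CAC at 41.2.

GCG GAC CCT CAC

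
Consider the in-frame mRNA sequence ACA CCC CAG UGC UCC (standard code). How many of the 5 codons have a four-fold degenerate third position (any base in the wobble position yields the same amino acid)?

3

Codon 1 ACA (Thr): third position 4-fold.
Codon 2 CCC (Pro): third position 4-fold.
Codon 3 CAG (Gln): third position 2-fold.
Codon 4 UGC (Cys): third position 2-fold.
Codon 5 UCC (Ser): third position 4-fold.
Four-fold degenerate third positions: 3.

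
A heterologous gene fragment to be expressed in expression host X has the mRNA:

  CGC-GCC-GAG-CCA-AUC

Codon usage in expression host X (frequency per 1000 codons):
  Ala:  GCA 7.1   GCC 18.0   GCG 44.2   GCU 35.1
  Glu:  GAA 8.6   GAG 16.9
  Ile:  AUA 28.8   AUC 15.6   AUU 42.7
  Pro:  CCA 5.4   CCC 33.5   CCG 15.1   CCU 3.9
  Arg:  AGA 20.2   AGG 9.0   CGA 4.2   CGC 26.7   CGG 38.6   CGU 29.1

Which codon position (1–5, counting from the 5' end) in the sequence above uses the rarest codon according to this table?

Codon 1 CGC (Arg): 26.7 per 1000.
Codon 2 GCC (Ala): 18.0 per 1000.
Codon 3 GAG (Glu): 16.9 per 1000.
Codon 4 CCA (Pro): 5.4 per 1000.
Codon 5 AUC (Ile): 15.6 per 1000.
Lowest frequency is 5.4 at codon 4.

4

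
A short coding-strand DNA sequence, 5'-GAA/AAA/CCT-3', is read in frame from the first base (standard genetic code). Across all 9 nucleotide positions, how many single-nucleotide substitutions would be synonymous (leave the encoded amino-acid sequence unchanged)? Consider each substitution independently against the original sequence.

Codon 1 (GAA, Glu): 1 synonymous substitution.
Codon 2 (AAA, Lys): 1 synonymous substitution.
Codon 3 (CCT, Pro): 3 synonymous substitutions.
Total: 1 + 1 + 3 = 5.

5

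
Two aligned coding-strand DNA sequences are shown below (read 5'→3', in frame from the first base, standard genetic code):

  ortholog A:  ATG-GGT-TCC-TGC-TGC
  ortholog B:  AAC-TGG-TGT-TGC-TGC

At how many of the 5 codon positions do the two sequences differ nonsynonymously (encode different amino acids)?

Codon 1: ATG Met / AAC Asn — nonsynonymous.
Codon 2: GGT Gly / TGG Trp — nonsynonymous.
Codon 3: TCC Ser / TGT Cys — nonsynonymous.
Codon 4: TGC Cys / TGC Cys — identical.
Codon 5: TGC Cys / TGC Cys — identical.
Nonsynonymous differences: 3.

3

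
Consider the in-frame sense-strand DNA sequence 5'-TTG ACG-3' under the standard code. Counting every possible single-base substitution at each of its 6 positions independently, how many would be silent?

Codon 1 (TTG, Leu): 2 synonymous substitutions.
Codon 2 (ACG, Thr): 3 synonymous substitutions.
Total: 2 + 3 = 5.

5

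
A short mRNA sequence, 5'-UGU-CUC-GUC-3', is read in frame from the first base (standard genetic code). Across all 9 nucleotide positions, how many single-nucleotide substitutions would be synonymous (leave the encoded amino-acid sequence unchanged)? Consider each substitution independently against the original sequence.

Codon 1 (UGU, Cys): 1 synonymous substitution.
Codon 2 (CUC, Leu): 3 synonymous substitutions.
Codon 3 (GUC, Val): 3 synonymous substitutions.
Total: 1 + 3 + 3 = 7.

7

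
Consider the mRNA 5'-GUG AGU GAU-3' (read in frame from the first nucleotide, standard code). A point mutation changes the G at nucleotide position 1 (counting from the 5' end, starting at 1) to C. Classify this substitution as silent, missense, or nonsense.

missense

Position 1 falls in codon 1: GUG → Val.
After the substitution the codon is CUG → Leu.
Val ≠ Leu, so this is a missense mutation.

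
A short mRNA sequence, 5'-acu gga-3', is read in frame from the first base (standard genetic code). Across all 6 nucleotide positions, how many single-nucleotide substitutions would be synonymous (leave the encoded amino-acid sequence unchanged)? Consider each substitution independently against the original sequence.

6

Codon 1 (ACU, Thr): 3 synonymous substitutions.
Codon 2 (GGA, Gly): 3 synonymous substitutions.
Total: 3 + 3 = 6.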